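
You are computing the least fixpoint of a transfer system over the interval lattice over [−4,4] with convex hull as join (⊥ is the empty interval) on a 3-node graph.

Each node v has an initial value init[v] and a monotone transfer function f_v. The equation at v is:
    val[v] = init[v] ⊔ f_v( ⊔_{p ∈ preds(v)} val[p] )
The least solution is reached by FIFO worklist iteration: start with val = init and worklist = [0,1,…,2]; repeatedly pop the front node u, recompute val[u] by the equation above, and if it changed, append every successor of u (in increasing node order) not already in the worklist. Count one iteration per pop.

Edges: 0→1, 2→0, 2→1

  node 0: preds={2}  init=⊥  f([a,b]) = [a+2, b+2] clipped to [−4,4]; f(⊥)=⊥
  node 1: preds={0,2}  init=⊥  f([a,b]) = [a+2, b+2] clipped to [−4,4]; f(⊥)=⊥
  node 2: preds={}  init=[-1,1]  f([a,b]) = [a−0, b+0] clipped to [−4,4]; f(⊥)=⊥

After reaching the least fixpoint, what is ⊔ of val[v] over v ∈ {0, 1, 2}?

Worklist (3 pops):
  #1 pop 0: in=[-1,1] → [1,3] (was ⊥); enqueue []
  #2 pop 1: in=[-1,3] → [1,4] (was ⊥); enqueue []
  #3 pop 2: in=⊥ → [-1,1] (no change)

Fixpoint:
  val[0] = [1,3]
  val[1] = [1,4]
  val[2] = [-1,1]

[-1,4]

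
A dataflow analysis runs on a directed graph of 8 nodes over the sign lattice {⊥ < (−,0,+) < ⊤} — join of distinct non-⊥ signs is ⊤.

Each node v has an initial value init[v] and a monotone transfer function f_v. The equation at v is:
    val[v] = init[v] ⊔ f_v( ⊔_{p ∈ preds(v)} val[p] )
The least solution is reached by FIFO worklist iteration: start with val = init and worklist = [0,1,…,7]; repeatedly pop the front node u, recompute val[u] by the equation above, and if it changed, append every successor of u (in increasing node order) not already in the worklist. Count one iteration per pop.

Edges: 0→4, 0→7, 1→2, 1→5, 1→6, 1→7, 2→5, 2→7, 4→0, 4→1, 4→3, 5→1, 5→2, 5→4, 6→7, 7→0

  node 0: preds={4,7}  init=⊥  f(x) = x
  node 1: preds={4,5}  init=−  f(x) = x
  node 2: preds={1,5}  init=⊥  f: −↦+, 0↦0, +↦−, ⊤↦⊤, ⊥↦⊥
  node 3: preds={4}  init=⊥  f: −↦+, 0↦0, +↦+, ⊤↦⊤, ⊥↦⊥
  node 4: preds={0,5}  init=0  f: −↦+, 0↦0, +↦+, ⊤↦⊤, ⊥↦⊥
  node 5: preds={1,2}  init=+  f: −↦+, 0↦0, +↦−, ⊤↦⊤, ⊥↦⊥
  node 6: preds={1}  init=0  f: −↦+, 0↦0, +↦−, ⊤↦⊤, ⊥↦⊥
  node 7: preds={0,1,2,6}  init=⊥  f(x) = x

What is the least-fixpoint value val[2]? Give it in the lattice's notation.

Worklist (14 pops):
  #1 pop 0: in=0 → 0 (was ⊥); enqueue []
  #2 pop 1: in=⊤ → ⊤ (was −); enqueue []
  #3 pop 2: in=⊤ → ⊤ (was ⊥); enqueue []
  #4 pop 3: in=0 → 0 (was ⊥); enqueue []
  #5 pop 4: in=⊤ → ⊤ (was 0); enqueue [0,1,3]
  #6 pop 5: in=⊤ → ⊤ (was +); enqueue [2,4]
  #7 pop 6: in=⊤ → ⊤ (was 0); enqueue []
  #8 pop 7: in=⊤ → ⊤ (was ⊥); enqueue []
  #9 pop 0: in=⊤ → ⊤ (was 0); enqueue [7]
  #10 pop 1: in=⊤ → ⊤ (no change)
  #11 pop 3: in=⊤ → ⊤ (was 0); enqueue []
  #12 pop 2: in=⊤ → ⊤ (no change)
  #13 pop 4: in=⊤ → ⊤ (no change)
  #14 pop 7: in=⊤ → ⊤ (no change)

Fixpoint:
  val[0] = ⊤
  val[1] = ⊤
  val[2] = ⊤
  val[3] = ⊤
  val[4] = ⊤
  val[5] = ⊤
  val[6] = ⊤
  val[7] = ⊤

⊤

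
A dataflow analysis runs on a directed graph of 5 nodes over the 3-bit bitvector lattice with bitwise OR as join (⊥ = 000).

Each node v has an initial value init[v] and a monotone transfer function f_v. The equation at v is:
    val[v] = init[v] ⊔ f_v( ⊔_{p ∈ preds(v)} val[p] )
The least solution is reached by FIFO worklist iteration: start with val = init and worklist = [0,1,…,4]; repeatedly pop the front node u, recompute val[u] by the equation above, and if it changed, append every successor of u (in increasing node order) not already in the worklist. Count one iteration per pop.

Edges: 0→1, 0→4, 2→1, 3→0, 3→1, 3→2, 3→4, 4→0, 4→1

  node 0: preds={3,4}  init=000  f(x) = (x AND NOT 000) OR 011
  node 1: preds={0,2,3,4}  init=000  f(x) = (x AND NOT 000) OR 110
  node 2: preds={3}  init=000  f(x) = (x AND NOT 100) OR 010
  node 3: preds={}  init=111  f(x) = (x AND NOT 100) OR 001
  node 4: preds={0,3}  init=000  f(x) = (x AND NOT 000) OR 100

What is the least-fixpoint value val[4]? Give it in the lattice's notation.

111

Worklist (7 pops):
  #1 pop 0: in=111 → 111 (was 000); enqueue []
  #2 pop 1: in=111 → 111 (was 000); enqueue []
  #3 pop 2: in=111 → 011 (was 000); enqueue [1]
  #4 pop 3: in=000 → 111 (no change)
  #5 pop 4: in=111 → 111 (was 000); enqueue [0]
  #6 pop 1: in=111 → 111 (no change)
  #7 pop 0: in=111 → 111 (no change)

Fixpoint:
  val[0] = 111
  val[1] = 111
  val[2] = 011
  val[3] = 111
  val[4] = 111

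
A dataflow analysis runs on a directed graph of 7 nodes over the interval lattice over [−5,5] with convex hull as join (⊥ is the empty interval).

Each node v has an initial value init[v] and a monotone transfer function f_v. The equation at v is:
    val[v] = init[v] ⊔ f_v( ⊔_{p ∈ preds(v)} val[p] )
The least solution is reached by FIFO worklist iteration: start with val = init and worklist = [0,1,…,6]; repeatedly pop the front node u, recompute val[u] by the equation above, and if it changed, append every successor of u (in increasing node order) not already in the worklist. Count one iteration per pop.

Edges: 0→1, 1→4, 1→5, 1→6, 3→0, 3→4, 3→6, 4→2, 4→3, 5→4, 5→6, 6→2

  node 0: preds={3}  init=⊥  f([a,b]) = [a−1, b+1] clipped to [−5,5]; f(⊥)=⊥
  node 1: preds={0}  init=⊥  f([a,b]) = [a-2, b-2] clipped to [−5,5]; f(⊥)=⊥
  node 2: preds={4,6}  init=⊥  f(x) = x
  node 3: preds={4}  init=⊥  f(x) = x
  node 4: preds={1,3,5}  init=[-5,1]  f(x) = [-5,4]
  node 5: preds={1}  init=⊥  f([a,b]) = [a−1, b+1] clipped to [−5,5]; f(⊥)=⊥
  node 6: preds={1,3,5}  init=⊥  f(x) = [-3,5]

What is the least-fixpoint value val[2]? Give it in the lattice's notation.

[-5,5]

Worklist (21 pops):
  #1 pop 0: in=⊥ → ⊥ (no change)
  #2 pop 1: in=⊥ → ⊥ (no change)
  #3 pop 2: in=[-5,1] → [-5,1] (was ⊥); enqueue []
  #4 pop 3: in=[-5,1] → [-5,1] (was ⊥); enqueue [0]
  #5 pop 4: in=[-5,1] → [-5,4] (was [-5,1]); enqueue [2,3]
  #6 pop 5: in=⊥ → ⊥ (no change)
  #7 pop 6: in=[-5,1] → [-3,5] (was ⊥); enqueue []
  #8 pop 0: in=[-5,1] → [-5,2] (was ⊥); enqueue [1]
  #9 pop 2: in=[-5,5] → [-5,5] (was [-5,1]); enqueue []
  #10 pop 3: in=[-5,4] → [-5,4] (was [-5,1]); enqueue [0,4,6]
  #11 pop 1: in=[-5,2] → [-5,0] (was ⊥); enqueue [5]
  #12 pop 0: in=[-5,4] → [-5,5] (was [-5,2]); enqueue [1]
  #13 pop 4: in=[-5,4] → [-5,4] (no change)
  #14 pop 6: in=[-5,4] → [-3,5] (no change)
  #15 pop 5: in=[-5,0] → [-5,1] (was ⊥); enqueue [4,6]
  #16 pop 1: in=[-5,5] → [-5,3] (was [-5,0]); enqueue [5]
  #17 pop 4: in=[-5,4] → [-5,4] (no change)
  #18 pop 6: in=[-5,4] → [-3,5] (no change)
  #19 pop 5: in=[-5,3] → [-5,4] (was [-5,1]); enqueue [4,6]
  #20 pop 4: in=[-5,4] → [-5,4] (no change)
  #21 pop 6: in=[-5,4] → [-3,5] (no change)

Fixpoint:
  val[0] = [-5,5]
  val[1] = [-5,3]
  val[2] = [-5,5]
  val[3] = [-5,4]
  val[4] = [-5,4]
  val[5] = [-5,4]
  val[6] = [-3,5]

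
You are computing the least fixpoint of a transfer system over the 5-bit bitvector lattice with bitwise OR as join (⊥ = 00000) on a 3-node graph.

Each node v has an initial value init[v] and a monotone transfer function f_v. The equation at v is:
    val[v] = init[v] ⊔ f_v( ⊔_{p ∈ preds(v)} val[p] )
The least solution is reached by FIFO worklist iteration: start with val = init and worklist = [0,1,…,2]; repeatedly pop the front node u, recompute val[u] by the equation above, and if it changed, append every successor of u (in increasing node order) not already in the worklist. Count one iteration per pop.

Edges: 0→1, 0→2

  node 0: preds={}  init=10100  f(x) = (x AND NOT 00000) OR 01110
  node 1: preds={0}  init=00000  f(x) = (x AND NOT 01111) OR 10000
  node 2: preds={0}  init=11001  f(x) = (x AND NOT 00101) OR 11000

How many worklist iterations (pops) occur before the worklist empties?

3

Trace (3 dequeues):
  [1] u=0 | in 00000 | out 11110 | prev 10100 | push {}
  [2] u=1 | in 11110 | out 10000 | prev 00000 | push {}
  [3] u=2 | in 11110 | out 11011 | prev 11001 | push {}

Converged values:
  [0] 11110
  [1] 10000
  [2] 11011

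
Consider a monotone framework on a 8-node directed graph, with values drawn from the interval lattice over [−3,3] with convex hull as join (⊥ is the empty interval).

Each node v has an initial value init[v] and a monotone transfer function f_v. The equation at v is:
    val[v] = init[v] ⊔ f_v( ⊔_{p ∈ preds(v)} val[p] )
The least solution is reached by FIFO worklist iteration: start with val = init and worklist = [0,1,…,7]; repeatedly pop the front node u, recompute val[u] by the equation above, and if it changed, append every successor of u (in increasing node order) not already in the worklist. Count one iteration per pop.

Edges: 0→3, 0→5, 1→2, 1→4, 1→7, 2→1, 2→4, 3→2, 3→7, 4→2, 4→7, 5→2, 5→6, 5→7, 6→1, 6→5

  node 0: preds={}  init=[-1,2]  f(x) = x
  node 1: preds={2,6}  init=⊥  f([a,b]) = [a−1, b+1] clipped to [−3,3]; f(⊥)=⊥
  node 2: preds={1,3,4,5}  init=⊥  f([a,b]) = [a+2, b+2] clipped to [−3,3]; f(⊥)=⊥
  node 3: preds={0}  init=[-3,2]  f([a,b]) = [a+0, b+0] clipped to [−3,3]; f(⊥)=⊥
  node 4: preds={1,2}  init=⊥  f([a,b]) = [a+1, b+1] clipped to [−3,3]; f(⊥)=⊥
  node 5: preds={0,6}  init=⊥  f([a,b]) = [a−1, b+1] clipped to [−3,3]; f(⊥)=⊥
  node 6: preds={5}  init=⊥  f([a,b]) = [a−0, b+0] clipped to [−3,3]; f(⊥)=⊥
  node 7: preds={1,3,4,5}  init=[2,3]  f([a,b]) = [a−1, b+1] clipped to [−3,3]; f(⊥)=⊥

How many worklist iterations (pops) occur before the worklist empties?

17

Worklist (17 pops):
  #1 pop 0: in=⊥ → [-1,2] (no change)
  #2 pop 1: in=⊥ → ⊥ (no change)
  #3 pop 2: in=[-3,2] → [-1,3] (was ⊥); enqueue [1]
  #4 pop 3: in=[-1,2] → [-3,2] (no change)
  #5 pop 4: in=[-1,3] → [0,3] (was ⊥); enqueue [2]
  #6 pop 5: in=[-1,2] → [-2,3] (was ⊥); enqueue []
  #7 pop 6: in=[-2,3] → [-2,3] (was ⊥); enqueue [5]
  #8 pop 7: in=[-3,3] → [-3,3] (was [2,3]); enqueue []
  #9 pop 1: in=[-2,3] → [-3,3] (was ⊥); enqueue [4,7]
  #10 pop 2: in=[-3,3] → [-1,3] (no change)
  #11 pop 5: in=[-2,3] → [-3,3] (was [-2,3]); enqueue [2,6]
  #12 pop 4: in=[-3,3] → [-2,3] (was [0,3]); enqueue []
  #13 pop 7: in=[-3,3] → [-3,3] (no change)
  #14 pop 2: in=[-3,3] → [-1,3] (no change)
  #15 pop 6: in=[-3,3] → [-3,3] (was [-2,3]); enqueue [1,5]
  #16 pop 1: in=[-3,3] → [-3,3] (no change)
  #17 pop 5: in=[-3,3] → [-3,3] (no change)

Fixpoint:
  val[0] = [-1,2]
  val[1] = [-3,3]
  val[2] = [-1,3]
  val[3] = [-3,2]
  val[4] = [-2,3]
  val[5] = [-3,3]
  val[6] = [-3,3]
  val[7] = [-3,3]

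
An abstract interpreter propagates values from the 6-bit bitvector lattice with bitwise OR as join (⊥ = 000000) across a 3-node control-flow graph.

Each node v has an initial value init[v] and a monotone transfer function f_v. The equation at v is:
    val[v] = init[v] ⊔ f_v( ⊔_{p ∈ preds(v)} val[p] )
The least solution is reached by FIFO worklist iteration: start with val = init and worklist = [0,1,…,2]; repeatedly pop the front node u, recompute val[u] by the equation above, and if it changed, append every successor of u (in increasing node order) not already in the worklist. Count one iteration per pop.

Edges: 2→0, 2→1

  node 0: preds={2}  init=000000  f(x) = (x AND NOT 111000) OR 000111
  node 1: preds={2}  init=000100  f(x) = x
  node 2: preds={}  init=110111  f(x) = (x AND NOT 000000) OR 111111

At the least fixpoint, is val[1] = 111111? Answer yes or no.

Worklist (5 pops):
  #1 pop 0: in=110111 → 000111 (was 000000); enqueue []
  #2 pop 1: in=110111 → 110111 (was 000100); enqueue []
  #3 pop 2: in=000000 → 111111 (was 110111); enqueue [0,1]
  #4 pop 0: in=111111 → 000111 (no change)
  #5 pop 1: in=111111 → 111111 (was 110111); enqueue []

Fixpoint:
  val[0] = 000111
  val[1] = 111111
  val[2] = 111111

yes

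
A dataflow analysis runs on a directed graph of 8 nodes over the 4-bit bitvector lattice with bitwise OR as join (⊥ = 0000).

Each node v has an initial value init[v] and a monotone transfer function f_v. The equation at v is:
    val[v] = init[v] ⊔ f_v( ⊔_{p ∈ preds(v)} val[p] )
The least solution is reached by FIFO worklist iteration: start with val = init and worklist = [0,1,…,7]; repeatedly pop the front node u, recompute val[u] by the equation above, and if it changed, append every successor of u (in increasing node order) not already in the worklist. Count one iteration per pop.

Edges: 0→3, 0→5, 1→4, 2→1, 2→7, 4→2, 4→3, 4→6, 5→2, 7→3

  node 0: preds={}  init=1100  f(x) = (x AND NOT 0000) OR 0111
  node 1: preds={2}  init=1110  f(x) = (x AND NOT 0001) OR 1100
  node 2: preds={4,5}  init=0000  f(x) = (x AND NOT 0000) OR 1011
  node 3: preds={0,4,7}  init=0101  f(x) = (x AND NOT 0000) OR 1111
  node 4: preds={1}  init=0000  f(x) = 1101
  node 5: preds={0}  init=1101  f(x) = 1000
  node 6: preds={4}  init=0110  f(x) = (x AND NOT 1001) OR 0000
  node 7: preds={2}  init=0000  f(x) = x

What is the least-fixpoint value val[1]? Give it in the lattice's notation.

Worklist (11 pops):
  #1 pop 0: in=0000 → 1111 (was 1100); enqueue []
  #2 pop 1: in=0000 → 1110 (no change)
  #3 pop 2: in=1101 → 1111 (was 0000); enqueue [1]
  #4 pop 3: in=1111 → 1111 (was 0101); enqueue []
  #5 pop 4: in=1110 → 1101 (was 0000); enqueue [2,3]
  #6 pop 5: in=1111 → 1101 (no change)
  #7 pop 6: in=1101 → 0110 (no change)
  #8 pop 7: in=1111 → 1111 (was 0000); enqueue []
  #9 pop 1: in=1111 → 1110 (no change)
  #10 pop 2: in=1101 → 1111 (no change)
  #11 pop 3: in=1111 → 1111 (no change)

Fixpoint:
  val[0] = 1111
  val[1] = 1110
  val[2] = 1111
  val[3] = 1111
  val[4] = 1101
  val[5] = 1101
  val[6] = 0110
  val[7] = 1111

1110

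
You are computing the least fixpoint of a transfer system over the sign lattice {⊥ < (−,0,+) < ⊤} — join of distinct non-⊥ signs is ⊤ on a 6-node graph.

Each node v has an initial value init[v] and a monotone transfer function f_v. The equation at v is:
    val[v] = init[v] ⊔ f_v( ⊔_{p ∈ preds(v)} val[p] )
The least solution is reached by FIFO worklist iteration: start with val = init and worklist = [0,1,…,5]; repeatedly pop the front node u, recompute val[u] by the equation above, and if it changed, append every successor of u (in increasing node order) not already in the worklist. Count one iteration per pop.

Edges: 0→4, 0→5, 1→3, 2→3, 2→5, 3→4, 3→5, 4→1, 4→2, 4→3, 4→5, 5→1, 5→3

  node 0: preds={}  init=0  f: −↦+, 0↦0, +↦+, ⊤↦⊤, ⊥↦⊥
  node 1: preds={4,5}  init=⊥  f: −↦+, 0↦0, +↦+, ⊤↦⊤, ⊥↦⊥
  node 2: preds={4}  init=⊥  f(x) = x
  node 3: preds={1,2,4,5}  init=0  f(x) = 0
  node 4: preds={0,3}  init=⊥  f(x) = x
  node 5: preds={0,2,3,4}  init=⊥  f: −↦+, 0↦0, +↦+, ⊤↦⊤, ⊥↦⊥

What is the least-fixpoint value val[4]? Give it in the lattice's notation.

Iteration log — 10 steps:
  step 1. node 0  ⊔preds=⊥  new=0  stable
  step 2. node 1  ⊔preds=⊥  new=⊥  stable
  step 3. node 2  ⊔preds=⊥  new=⊥  stable
  step 4. node 3  ⊔preds=⊥  new=0  stable
  step 5. node 4  ⊔preds=0  new=0  old=⊥  +wl: 1,2,3
  step 6. node 5  ⊔preds=0  new=0  old=⊥  +wl: 
  step 7. node 1  ⊔preds=0  new=0  old=⊥  +wl: 
  step 8. node 2  ⊔preds=0  new=0  old=⊥  +wl: 5
  step 9. node 3  ⊔preds=0  new=0  stable
  step 10. node 5  ⊔preds=0  new=0  stable

Least fixpoint reached:
  node 0: 0
  node 1: 0
  node 2: 0
  node 3: 0
  node 4: 0
  node 5: 0

0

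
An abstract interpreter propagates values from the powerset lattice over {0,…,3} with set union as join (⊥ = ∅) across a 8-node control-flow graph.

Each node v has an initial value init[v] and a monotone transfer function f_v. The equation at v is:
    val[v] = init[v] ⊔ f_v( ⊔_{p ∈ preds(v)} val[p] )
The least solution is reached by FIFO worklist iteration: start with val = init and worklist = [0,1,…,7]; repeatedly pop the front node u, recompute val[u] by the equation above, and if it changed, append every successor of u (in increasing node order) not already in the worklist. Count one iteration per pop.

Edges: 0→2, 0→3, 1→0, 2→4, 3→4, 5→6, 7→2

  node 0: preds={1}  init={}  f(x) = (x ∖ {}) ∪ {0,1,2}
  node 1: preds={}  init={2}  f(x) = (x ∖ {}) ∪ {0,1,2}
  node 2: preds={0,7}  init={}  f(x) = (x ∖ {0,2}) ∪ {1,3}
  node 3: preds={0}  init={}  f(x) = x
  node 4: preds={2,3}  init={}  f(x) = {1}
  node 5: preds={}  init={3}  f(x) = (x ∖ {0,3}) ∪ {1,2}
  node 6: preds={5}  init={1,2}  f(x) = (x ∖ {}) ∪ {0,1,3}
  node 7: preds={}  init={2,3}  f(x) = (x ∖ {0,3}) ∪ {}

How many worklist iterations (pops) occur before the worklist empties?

Trace (9 dequeues):
  [1] u=0 | in {2} | out {0,1,2} | prev {} | push {}
  [2] u=1 | in {} | out {0,1,2} | prev {2} | push {0}
  [3] u=2 | in {0,1,2,3} | out {1,3} | prev {} | push {}
  [4] u=3 | in {0,1,2} | out {0,1,2} | prev {} | push {}
  [5] u=4 | in {0,1,2,3} | out {1} | prev {} | push {}
  [6] u=5 | in {} | out {1,2,3} | prev {3} | push {}
  [7] u=6 | in {1,2,3} | out {0,1,2,3} | prev {1,2} | push {}
  [8] u=7 | in {} | out {2,3} | ==
  [9] u=0 | in {0,1,2} | out {0,1,2} | ==

Converged values:
  [0] {0,1,2}
  [1] {0,1,2}
  [2] {1,3}
  [3] {0,1,2}
  [4] {1}
  [5] {1,2,3}
  [6] {0,1,2,3}
  [7] {2,3}

9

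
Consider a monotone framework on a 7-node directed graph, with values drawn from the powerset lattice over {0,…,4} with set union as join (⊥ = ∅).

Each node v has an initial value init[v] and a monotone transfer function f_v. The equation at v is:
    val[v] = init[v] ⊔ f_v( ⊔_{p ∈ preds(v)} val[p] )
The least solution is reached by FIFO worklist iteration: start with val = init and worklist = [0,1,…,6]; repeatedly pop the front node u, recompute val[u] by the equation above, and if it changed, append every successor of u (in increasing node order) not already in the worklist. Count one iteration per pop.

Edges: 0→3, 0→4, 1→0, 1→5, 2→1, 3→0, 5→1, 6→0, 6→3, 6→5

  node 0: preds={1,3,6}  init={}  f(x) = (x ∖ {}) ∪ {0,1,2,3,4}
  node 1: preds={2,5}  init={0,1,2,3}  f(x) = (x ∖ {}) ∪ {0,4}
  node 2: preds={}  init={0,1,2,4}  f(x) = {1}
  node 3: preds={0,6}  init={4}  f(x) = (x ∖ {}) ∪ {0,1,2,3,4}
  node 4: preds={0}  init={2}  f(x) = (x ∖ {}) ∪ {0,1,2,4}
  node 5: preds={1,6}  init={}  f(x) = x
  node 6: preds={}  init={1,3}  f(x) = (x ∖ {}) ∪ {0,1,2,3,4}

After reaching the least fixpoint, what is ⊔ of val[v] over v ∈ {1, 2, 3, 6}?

{0,1,2,3,4}

Iteration log — 11 steps:
  step 1. node 0  ⊔preds={0,1,2,3,4}  new={0,1,2,3,4}  old={}  +wl: 
  step 2. node 1  ⊔preds={0,1,2,4}  new={0,1,2,3,4}  old={0,1,2,3}  +wl: 0
  step 3. node 2  ⊔preds={}  new={0,1,2,4}  stable
  step 4. node 3  ⊔preds={0,1,2,3,4}  new={0,1,2,3,4}  old={4}  +wl: 
  step 5. node 4  ⊔preds={0,1,2,3,4}  new={0,1,2,3,4}  old={2}  +wl: 
  step 6. node 5  ⊔preds={0,1,2,3,4}  new={0,1,2,3,4}  old={}  +wl: 1
  step 7. node 6  ⊔preds={}  new={0,1,2,3,4}  old={1,3}  +wl: 3,5
  step 8. node 0  ⊔preds={0,1,2,3,4}  new={0,1,2,3,4}  stable
  step 9. node 1  ⊔preds={0,1,2,3,4}  new={0,1,2,3,4}  stable
  step 10. node 3  ⊔preds={0,1,2,3,4}  new={0,1,2,3,4}  stable
  step 11. node 5  ⊔preds={0,1,2,3,4}  new={0,1,2,3,4}  stable

Least fixpoint reached:
  node 0: {0,1,2,3,4}
  node 1: {0,1,2,3,4}
  node 2: {0,1,2,4}
  node 3: {0,1,2,3,4}
  node 4: {0,1,2,3,4}
  node 5: {0,1,2,3,4}
  node 6: {0,1,2,3,4}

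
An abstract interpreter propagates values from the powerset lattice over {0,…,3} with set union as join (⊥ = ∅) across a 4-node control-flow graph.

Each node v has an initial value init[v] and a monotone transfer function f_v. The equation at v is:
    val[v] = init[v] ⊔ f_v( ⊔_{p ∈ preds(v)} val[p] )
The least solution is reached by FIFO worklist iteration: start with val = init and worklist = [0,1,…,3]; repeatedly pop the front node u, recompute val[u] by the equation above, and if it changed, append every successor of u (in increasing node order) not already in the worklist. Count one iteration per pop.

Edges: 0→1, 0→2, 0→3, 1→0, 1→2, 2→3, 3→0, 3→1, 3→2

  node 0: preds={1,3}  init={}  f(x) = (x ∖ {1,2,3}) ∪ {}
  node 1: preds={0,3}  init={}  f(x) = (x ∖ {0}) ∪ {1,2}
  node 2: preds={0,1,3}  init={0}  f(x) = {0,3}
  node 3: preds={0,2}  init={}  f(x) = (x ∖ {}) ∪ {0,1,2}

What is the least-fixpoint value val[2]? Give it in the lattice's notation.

{0,3}

Worklist (9 pops):
  #1 pop 0: in={} → {} (no change)
  #2 pop 1: in={} → {1,2} (was {}); enqueue [0]
  #3 pop 2: in={1,2} → {0,3} (was {0}); enqueue []
  #4 pop 3: in={0,3} → {0,1,2,3} (was {}); enqueue [1,2]
  #5 pop 0: in={0,1,2,3} → {0} (was {}); enqueue [3]
  #6 pop 1: in={0,1,2,3} → {1,2,3} (was {1,2}); enqueue [0]
  #7 pop 2: in={0,1,2,3} → {0,3} (no change)
  #8 pop 3: in={0,3} → {0,1,2,3} (no change)
  #9 pop 0: in={0,1,2,3} → {0} (no change)

Fixpoint:
  val[0] = {0}
  val[1] = {1,2,3}
  val[2] = {0,3}
  val[3] = {0,1,2,3}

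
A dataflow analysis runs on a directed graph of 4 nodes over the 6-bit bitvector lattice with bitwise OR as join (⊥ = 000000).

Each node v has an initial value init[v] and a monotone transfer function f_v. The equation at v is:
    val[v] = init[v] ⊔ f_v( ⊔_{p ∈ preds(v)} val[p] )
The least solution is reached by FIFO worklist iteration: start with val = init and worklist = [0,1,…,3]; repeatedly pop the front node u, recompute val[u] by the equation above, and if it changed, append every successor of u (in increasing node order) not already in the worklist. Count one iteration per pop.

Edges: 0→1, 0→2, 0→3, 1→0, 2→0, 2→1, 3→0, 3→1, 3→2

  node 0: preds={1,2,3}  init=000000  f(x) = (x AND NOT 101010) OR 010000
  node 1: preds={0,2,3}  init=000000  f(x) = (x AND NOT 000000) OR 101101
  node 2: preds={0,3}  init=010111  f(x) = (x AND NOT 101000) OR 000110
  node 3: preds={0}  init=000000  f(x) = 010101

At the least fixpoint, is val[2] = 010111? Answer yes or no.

Worklist (7 pops):
  #1 pop 0: in=010111 → 010101 (was 000000); enqueue []
  #2 pop 1: in=010111 → 111111 (was 000000); enqueue [0]
  #3 pop 2: in=010101 → 010111 (no change)
  #4 pop 3: in=010101 → 010101 (was 000000); enqueue [1,2]
  #5 pop 0: in=111111 → 010101 (no change)
  #6 pop 1: in=010111 → 111111 (no change)
  #7 pop 2: in=010101 → 010111 (no change)

Fixpoint:
  val[0] = 010101
  val[1] = 111111
  val[2] = 010111
  val[3] = 010101

yes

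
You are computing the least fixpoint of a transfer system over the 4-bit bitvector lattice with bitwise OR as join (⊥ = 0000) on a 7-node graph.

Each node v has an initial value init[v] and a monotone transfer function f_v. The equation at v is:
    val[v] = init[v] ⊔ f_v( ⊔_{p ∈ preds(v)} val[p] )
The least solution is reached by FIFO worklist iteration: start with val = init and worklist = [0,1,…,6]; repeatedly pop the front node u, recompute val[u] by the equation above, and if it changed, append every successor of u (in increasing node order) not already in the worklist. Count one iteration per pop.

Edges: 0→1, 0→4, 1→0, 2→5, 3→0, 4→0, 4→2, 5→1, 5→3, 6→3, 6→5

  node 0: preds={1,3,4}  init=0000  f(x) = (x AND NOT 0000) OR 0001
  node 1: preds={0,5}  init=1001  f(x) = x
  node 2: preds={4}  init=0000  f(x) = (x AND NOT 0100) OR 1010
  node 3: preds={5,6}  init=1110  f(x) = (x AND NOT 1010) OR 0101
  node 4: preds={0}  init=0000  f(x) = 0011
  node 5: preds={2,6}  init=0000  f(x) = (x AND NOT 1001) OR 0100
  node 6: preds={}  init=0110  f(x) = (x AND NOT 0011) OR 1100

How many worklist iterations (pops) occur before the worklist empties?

12

Trace (12 dequeues):
  [1] u=0 | in 1111 | out 1111 | prev 0000 | push {}
  [2] u=1 | in 1111 | out 1111 | prev 1001 | push {0}
  [3] u=2 | in 0000 | out 1010 | prev 0000 | push {}
  [4] u=3 | in 0110 | out 1111 | prev 1110 | push {}
  [5] u=4 | in 1111 | out 0011 | prev 0000 | push {2}
  [6] u=5 | in 1110 | out 0110 | prev 0000 | push {1,3}
  [7] u=6 | in 0000 | out 1110 | prev 0110 | push {5}
  [8] u=0 | in 1111 | out 1111 | ==
  [9] u=2 | in 0011 | out 1011 | prev 1010 | push {}
  [10] u=1 | in 1111 | out 1111 | ==
  [11] u=3 | in 1110 | out 1111 | ==
  [12] u=5 | in 1111 | out 0110 | ==

Converged values:
  [0] 1111
  [1] 1111
  [2] 1011
  [3] 1111
  [4] 0011
  [5] 0110
  [6] 1110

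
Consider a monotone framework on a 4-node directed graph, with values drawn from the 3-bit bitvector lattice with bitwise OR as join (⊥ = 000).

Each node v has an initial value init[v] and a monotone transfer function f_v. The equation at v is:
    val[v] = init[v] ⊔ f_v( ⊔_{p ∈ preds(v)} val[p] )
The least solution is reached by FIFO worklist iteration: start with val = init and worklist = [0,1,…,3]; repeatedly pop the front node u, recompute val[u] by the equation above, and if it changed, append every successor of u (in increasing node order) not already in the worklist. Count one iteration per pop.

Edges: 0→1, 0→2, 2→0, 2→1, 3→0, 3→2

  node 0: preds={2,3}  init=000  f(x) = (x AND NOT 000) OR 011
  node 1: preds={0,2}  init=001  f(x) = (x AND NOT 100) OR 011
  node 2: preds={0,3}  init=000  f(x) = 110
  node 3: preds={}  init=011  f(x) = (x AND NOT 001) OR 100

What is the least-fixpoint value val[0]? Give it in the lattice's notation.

111

Iteration log — 7 steps:
  step 1. node 0  ⊔preds=011  new=011  old=000  +wl: 
  step 2. node 1  ⊔preds=011  new=011  old=001  +wl: 
  step 3. node 2  ⊔preds=011  new=110  old=000  +wl: 0,1
  step 4. node 3  ⊔preds=000  new=111  old=011  +wl: 2
  step 5. node 0  ⊔preds=111  new=111  old=011  +wl: 
  step 6. node 1  ⊔preds=111  new=011  stable
  step 7. node 2  ⊔preds=111  new=110  stable

Least fixpoint reached:
  node 0: 111
  node 1: 011
  node 2: 110
  node 3: 111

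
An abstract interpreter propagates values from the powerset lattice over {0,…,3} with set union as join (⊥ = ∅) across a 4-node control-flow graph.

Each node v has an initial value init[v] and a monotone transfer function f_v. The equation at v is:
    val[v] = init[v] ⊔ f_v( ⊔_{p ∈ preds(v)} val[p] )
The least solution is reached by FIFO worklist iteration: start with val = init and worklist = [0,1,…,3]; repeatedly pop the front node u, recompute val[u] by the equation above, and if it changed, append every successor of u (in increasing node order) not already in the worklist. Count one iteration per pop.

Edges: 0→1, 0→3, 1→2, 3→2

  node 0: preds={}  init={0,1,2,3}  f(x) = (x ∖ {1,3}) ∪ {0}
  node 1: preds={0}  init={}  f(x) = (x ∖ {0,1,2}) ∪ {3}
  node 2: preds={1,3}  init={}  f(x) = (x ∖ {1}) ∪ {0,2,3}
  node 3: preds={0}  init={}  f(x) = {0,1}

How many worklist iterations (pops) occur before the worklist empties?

5

Worklist (5 pops):
  #1 pop 0: in={} → {0,1,2,3} (no change)
  #2 pop 1: in={0,1,2,3} → {3} (was {}); enqueue []
  #3 pop 2: in={3} → {0,2,3} (was {}); enqueue []
  #4 pop 3: in={0,1,2,3} → {0,1} (was {}); enqueue [2]
  #5 pop 2: in={0,1,3} → {0,2,3} (no change)

Fixpoint:
  val[0] = {0,1,2,3}
  val[1] = {3}
  val[2] = {0,2,3}
  val[3] = {0,1}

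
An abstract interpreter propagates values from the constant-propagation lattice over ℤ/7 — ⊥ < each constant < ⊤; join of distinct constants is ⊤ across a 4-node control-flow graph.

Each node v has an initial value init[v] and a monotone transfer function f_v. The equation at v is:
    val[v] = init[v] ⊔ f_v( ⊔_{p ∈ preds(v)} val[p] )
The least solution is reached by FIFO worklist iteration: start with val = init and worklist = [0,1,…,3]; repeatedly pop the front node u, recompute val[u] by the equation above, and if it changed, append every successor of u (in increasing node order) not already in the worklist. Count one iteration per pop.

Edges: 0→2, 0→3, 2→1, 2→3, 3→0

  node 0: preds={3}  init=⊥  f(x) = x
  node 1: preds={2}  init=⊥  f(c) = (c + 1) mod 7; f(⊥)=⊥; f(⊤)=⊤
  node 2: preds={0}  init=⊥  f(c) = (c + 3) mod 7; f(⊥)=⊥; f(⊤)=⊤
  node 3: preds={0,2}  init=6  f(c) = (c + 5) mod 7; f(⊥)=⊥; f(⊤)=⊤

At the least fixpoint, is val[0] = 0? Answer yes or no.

Trace (9 dequeues):
  [1] u=0 | in 6 | out 6 | prev ⊥ | push {}
  [2] u=1 | in ⊥ | out ⊥ | ==
  [3] u=2 | in 6 | out 2 | prev ⊥ | push {1}
  [4] u=3 | in ⊤ | out ⊤ | prev 6 | push {0}
  [5] u=1 | in 2 | out 3 | prev ⊥ | push {}
  [6] u=0 | in ⊤ | out ⊤ | prev 6 | push {2,3}
  [7] u=2 | in ⊤ | out ⊤ | prev 2 | push {1}
  [8] u=3 | in ⊤ | out ⊤ | ==
  [9] u=1 | in ⊤ | out ⊤ | prev 3 | push {}

Converged values:
  [0] ⊤
  [1] ⊤
  [2] ⊤
  [3] ⊤

no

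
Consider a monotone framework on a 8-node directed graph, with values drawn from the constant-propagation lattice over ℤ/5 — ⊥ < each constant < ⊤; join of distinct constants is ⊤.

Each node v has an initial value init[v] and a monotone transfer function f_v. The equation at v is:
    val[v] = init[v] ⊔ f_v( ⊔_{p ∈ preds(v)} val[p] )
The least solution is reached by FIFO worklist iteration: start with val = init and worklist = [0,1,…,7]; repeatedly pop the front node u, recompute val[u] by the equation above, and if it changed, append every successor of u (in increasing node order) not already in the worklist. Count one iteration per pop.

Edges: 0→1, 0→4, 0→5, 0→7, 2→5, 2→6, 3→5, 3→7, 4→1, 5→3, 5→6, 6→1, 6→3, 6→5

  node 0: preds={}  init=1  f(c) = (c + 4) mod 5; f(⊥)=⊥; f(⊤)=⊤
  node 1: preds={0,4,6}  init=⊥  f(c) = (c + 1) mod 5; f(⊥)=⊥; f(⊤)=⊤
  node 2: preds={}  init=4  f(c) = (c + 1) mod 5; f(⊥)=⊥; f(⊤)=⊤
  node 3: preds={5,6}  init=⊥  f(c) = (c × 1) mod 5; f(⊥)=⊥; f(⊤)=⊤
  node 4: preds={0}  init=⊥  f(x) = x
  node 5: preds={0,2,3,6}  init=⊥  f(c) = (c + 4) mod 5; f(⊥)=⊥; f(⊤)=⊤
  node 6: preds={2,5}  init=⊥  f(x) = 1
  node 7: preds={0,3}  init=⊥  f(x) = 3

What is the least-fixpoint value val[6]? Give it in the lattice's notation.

1

Worklist (12 pops):
  #1 pop 0: in=⊥ → 1 (no change)
  #2 pop 1: in=1 → 2 (was ⊥); enqueue []
  #3 pop 2: in=⊥ → 4 (no change)
  #4 pop 3: in=⊥ → ⊥ (no change)
  #5 pop 4: in=1 → 1 (was ⊥); enqueue [1]
  #6 pop 5: in=⊤ → ⊤ (was ⊥); enqueue [3]
  #7 pop 6: in=⊤ → 1 (was ⊥); enqueue [5]
  #8 pop 7: in=1 → 3 (was ⊥); enqueue []
  #9 pop 1: in=1 → 2 (no change)
  #10 pop 3: in=⊤ → ⊤ (was ⊥); enqueue [7]
  #11 pop 5: in=⊤ → ⊤ (no change)
  #12 pop 7: in=⊤ → 3 (no change)

Fixpoint:
  val[0] = 1
  val[1] = 2
  val[2] = 4
  val[3] = ⊤
  val[4] = 1
  val[5] = ⊤
  val[6] = 1
  val[7] = 3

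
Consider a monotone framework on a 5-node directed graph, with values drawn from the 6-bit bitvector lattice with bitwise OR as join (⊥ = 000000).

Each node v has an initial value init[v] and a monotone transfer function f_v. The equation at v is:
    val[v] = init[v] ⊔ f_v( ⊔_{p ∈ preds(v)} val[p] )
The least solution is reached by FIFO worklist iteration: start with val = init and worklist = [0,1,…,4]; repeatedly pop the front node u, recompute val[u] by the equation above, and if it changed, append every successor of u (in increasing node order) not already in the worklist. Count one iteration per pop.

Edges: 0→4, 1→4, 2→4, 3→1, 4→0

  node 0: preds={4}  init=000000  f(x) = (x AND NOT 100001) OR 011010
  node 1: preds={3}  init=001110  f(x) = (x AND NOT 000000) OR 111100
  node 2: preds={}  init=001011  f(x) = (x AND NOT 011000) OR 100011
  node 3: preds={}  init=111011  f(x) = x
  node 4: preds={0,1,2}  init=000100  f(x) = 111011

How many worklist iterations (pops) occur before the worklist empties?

Worklist (6 pops):
  #1 pop 0: in=000100 → 011110 (was 000000); enqueue []
  #2 pop 1: in=111011 → 111111 (was 001110); enqueue []
  #3 pop 2: in=000000 → 101011 (was 001011); enqueue []
  #4 pop 3: in=000000 → 111011 (no change)
  #5 pop 4: in=111111 → 111111 (was 000100); enqueue [0]
  #6 pop 0: in=111111 → 011110 (no change)

Fixpoint:
  val[0] = 011110
  val[1] = 111111
  val[2] = 101011
  val[3] = 111011
  val[4] = 111111

6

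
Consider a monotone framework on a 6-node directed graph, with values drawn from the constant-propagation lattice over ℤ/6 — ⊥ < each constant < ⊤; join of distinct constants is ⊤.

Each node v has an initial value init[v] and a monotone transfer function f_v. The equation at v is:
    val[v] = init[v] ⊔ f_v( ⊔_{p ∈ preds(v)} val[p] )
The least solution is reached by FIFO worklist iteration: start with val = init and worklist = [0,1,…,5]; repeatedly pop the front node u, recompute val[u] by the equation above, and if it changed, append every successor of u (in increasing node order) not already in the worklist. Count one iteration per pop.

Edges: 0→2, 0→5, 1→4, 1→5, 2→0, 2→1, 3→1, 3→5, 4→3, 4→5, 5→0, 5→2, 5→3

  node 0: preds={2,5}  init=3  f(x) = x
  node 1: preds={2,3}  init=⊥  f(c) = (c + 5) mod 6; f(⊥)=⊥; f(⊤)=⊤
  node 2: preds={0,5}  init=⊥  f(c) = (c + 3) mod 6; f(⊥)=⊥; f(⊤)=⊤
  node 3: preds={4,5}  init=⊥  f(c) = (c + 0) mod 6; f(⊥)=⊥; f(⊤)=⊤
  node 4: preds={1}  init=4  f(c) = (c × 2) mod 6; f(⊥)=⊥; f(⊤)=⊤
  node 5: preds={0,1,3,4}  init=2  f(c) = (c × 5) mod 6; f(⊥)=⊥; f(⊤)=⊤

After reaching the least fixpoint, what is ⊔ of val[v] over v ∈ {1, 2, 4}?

Trace (13 dequeues):
  [1] u=0 | in 2 | out ⊤ | prev 3 | push {}
  [2] u=1 | in ⊥ | out ⊥ | ==
  [3] u=2 | in ⊤ | out ⊤ | prev ⊥ | push {0,1}
  [4] u=3 | in ⊤ | out ⊤ | prev ⊥ | push {}
  [5] u=4 | in ⊥ | out 4 | ==
  [6] u=5 | in ⊤ | out ⊤ | prev 2 | push {2,3}
  [7] u=0 | in ⊤ | out ⊤ | ==
  [8] u=1 | in ⊤ | out ⊤ | prev ⊥ | push {4,5}
  [9] u=2 | in ⊤ | out ⊤ | ==
  [10] u=3 | in ⊤ | out ⊤ | ==
  [11] u=4 | in ⊤ | out ⊤ | prev 4 | push {3}
  [12] u=5 | in ⊤ | out ⊤ | ==
  [13] u=3 | in ⊤ | out ⊤ | ==

Converged values:
  [0] ⊤
  [1] ⊤
  [2] ⊤
  [3] ⊤
  [4] ⊤
  [5] ⊤

⊤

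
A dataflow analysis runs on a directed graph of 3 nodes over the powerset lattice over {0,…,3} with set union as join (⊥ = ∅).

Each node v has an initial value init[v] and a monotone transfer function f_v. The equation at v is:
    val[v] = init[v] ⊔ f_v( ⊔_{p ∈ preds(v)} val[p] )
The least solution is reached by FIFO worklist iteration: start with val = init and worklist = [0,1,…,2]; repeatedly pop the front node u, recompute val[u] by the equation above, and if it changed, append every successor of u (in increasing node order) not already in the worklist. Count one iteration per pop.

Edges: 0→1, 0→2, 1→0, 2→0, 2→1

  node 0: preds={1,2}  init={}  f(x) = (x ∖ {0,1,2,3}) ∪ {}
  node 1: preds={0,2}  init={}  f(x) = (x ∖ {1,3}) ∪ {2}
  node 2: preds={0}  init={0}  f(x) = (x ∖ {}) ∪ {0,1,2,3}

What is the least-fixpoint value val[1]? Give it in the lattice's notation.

Worklist (5 pops):
  #1 pop 0: in={0} → {} (no change)
  #2 pop 1: in={0} → {0,2} (was {}); enqueue [0]
  #3 pop 2: in={} → {0,1,2,3} (was {0}); enqueue [1]
  #4 pop 0: in={0,1,2,3} → {} (no change)
  #5 pop 1: in={0,1,2,3} → {0,2} (no change)

Fixpoint:
  val[0] = {}
  val[1] = {0,2}
  val[2] = {0,1,2,3}

{0,2}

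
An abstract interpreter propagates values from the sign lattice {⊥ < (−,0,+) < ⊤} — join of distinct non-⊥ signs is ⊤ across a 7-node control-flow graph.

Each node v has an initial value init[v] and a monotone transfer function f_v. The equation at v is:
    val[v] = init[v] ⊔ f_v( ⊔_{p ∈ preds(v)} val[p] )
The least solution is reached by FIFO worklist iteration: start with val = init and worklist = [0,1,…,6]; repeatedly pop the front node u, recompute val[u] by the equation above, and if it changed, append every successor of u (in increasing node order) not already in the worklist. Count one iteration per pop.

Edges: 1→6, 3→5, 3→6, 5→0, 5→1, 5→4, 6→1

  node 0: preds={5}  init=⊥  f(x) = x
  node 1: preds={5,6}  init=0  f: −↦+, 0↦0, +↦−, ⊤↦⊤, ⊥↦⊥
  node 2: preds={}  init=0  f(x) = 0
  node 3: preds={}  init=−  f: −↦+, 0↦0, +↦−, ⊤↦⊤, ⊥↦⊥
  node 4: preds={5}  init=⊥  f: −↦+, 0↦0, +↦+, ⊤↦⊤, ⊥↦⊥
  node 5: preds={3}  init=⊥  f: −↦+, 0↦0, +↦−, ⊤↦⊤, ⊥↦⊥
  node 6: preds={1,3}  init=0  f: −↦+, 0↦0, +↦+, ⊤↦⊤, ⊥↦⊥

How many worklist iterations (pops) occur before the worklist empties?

11

Trace (11 dequeues):
  [1] u=0 | in ⊥ | out ⊥ | ==
  [2] u=1 | in 0 | out 0 | ==
  [3] u=2 | in ⊥ | out 0 | ==
  [4] u=3 | in ⊥ | out − | ==
  [5] u=4 | in ⊥ | out ⊥ | ==
  [6] u=5 | in − | out + | prev ⊥ | push {0,1,4}
  [7] u=6 | in ⊤ | out ⊤ | prev 0 | push {}
  [8] u=0 | in + | out + | prev ⊥ | push {}
  [9] u=1 | in ⊤ | out ⊤ | prev 0 | push {6}
  [10] u=4 | in + | out + | prev ⊥ | push {}
  [11] u=6 | in ⊤ | out ⊤ | ==

Converged values:
  [0] +
  [1] ⊤
  [2] 0
  [3] −
  [4] +
  [5] +
  [6] ⊤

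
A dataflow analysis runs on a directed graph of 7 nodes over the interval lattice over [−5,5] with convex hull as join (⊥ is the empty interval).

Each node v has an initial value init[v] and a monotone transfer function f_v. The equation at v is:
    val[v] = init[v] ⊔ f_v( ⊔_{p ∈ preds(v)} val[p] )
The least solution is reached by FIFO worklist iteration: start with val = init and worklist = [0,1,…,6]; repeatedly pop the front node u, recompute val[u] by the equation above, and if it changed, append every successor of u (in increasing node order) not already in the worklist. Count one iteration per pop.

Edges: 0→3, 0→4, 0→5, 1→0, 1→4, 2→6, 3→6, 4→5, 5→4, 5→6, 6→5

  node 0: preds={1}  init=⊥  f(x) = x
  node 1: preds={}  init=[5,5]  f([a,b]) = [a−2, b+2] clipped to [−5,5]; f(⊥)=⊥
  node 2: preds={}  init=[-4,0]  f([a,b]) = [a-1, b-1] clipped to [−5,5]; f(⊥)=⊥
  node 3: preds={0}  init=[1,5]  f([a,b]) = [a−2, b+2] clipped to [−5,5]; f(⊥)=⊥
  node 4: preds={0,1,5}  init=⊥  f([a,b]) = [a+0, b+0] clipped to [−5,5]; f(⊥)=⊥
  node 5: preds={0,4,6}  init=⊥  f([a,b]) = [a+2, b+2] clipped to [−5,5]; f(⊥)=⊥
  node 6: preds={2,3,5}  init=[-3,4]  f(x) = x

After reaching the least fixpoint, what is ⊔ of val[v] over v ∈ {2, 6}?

Worklist (12 pops):
  #1 pop 0: in=[5,5] → [5,5] (was ⊥); enqueue []
  #2 pop 1: in=⊥ → [5,5] (no change)
  #3 pop 2: in=⊥ → [-4,0] (no change)
  #4 pop 3: in=[5,5] → [1,5] (no change)
  #5 pop 4: in=[5,5] → [5,5] (was ⊥); enqueue []
  #6 pop 5: in=[-3,5] → [-1,5] (was ⊥); enqueue [4]
  #7 pop 6: in=[-4,5] → [-4,5] (was [-3,4]); enqueue [5]
  #8 pop 4: in=[-1,5] → [-1,5] (was [5,5]); enqueue []
  #9 pop 5: in=[-4,5] → [-2,5] (was [-1,5]); enqueue [4,6]
  #10 pop 4: in=[-2,5] → [-2,5] (was [-1,5]); enqueue [5]
  #11 pop 6: in=[-4,5] → [-4,5] (no change)
  #12 pop 5: in=[-4,5] → [-2,5] (no change)

Fixpoint:
  val[0] = [5,5]
  val[1] = [5,5]
  val[2] = [-4,0]
  val[3] = [1,5]
  val[4] = [-2,5]
  val[5] = [-2,5]
  val[6] = [-4,5]

[-4,5]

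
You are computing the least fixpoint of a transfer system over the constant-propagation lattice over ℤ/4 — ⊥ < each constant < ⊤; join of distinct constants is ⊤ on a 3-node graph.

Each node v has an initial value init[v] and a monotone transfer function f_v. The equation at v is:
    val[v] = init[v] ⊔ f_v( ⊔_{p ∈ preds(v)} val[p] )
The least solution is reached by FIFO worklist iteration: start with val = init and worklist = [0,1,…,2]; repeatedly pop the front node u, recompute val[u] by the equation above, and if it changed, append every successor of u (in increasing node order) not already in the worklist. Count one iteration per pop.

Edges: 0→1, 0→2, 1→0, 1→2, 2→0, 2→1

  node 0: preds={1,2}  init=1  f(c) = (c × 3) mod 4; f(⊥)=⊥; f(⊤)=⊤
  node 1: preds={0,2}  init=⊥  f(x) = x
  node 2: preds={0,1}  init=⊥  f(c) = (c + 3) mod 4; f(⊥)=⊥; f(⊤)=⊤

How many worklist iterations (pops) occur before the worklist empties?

8

Trace (8 dequeues):
  [1] u=0 | in ⊥ | out 1 | ==
  [2] u=1 | in 1 | out 1 | prev ⊥ | push {0}
  [3] u=2 | in 1 | out 0 | prev ⊥ | push {1}
  [4] u=0 | in ⊤ | out ⊤ | prev 1 | push {2}
  [5] u=1 | in ⊤ | out ⊤ | prev 1 | push {0}
  [6] u=2 | in ⊤ | out ⊤ | prev 0 | push {1}
  [7] u=0 | in ⊤ | out ⊤ | ==
  [8] u=1 | in ⊤ | out ⊤ | ==

Converged values:
  [0] ⊤
  [1] ⊤
  [2] ⊤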